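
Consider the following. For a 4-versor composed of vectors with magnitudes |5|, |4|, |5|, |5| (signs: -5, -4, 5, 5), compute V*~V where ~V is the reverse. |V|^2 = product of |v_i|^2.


Each vector v_i has |v_i|^2 = s_i^2
Squared scales: (-5)^2 = 25, (-4)^2 = 16, 5^2 = 25, 5^2 = 25
|V|^2 = 25 * 16 * 25 * 25
= 250000


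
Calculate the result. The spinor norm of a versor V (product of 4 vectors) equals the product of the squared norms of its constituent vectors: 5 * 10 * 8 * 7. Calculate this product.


Spinor norm N(V) = |v1|^2 * |v2|^2 * ... * |v4|^2
= 5 * 10 * 8 * 7
Running product: 5, 50, 400, 2800
N(V) = 2800


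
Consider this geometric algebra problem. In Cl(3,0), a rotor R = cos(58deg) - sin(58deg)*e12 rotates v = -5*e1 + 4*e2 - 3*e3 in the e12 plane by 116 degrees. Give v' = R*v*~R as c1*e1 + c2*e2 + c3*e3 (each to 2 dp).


Rotor R = cos(58deg) - sin(58deg)*e12
Rotation angle theta = 2 * 58 = 116 degrees in the e12 plane (e1 -> e2).
The component perpendicular to the plane (e3) is invariant: v'_3 = v3 = -3.00
cos(116deg) = -0.4384, sin(116deg) = 0.8988
v'_1 = v1*cos(theta) - v2*sin(theta) = -5*(-0.4384) - 4*0.8988 = -1.40
v'_2 = v1*sin(theta) + v2*cos(theta) = -5*0.8988 + 4*(-0.4384) = -6.25
v' = -1.40*e1 - 6.25*e2 - 3.00*e3


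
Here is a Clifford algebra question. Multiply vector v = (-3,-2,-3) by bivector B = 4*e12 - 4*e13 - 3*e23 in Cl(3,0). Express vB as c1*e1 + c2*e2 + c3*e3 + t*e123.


vB has grade-1 (vector) and grade-3 (trivector) parts: vB = (v _| B) + (v ^ B).
Vector part <vB>_1:
  e1: -v2*b12 - v3*b13 = -(-2)*(4) - (-3)*(-4) = -4
  e2: v1*b12 - v3*b23 = (-3)*(4) - (-3)*(-3) = -21
  e3: v1*b13 + v2*b23 = (-3)*(-4) + (-2)*(-3) = 18
Trivector part <vB>_3:
  e123: v1*b23 - v2*b13 + v3*b12 = (-3)*(-3) - (-2)*(-4) + (-3)*(4) = -11
vB = -4*e1 - 21*e2 + 18*e3 - 11*e123


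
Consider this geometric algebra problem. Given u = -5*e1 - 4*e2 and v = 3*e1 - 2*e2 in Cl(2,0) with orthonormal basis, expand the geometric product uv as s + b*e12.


Expand: (-5*e1 - 4*e2)(3*e1 - 2*e2)
= (-5)*3*e1e1 + (-5)*(-2)*e1e2 + (-4)*3*e2e1 + (-4)*(-2)*e2e2
Using e1^2 = e2^2 = 1, e2e1 = -e1e2:
Scalar part s = (-5)*3 + (-4)*(-2) = -15 + 8 = -7
Bivector part b = (-5)*(-2) - (-4)*3 = 10 - (-12) = 22
uv = -7 + 22*e12


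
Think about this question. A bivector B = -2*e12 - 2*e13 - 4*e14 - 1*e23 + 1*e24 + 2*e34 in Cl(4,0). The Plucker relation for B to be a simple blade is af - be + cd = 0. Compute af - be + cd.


Plucker relation: af - be + cd
a*f = (-2)*2 = -4
b*e = (-2)*1 = -2
c*d = (-4)*(-1) = 4
af - be + cd = -4 - (-2) + 4
= 2


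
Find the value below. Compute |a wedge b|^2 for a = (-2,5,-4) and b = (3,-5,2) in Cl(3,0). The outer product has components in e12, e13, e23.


a wedge b = (a1*b2 - a2*b1)*e12 + (a1*b3 - a3*b1)*e13 + (a2*b3 - a3*b2)*e23
e12 coeff: (-2)*(-5) - 5*3 = 10 - 15 = -5
e13 coeff: (-2)*2 - (-4)*3 = -4 - (-12) = 8
e23 coeff: 5*2 - (-4)*(-5) = 10 - 20 = -10
|a wedge b|^2 = (-5)^2 + 8^2 + (-10)^2
= 25 + 64 + 100
= 189


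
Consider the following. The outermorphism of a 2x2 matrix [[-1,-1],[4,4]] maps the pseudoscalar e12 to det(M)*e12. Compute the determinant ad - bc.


The outermorphism of a linear map f sends e1^e2 to f(e1)^f(e2).
f(e1) = -1*e1 + 4*e2
f(e2) = -1*e1 + 4*e2
f(e1) ^ f(e2) = (-1*e1 + 4*e2) ^ (-1*e1 + 4*e2)
= (-1)*4*e12 + 4*(-1)*e21
= (-4 - (-4))*e12
= 0*e12
Coefficient = 0


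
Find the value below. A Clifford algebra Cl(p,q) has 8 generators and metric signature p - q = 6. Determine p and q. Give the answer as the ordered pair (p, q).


We need p + q = 8 and p - q = 6.
Adding: 2p = 8 + 6 = 14, so p = 7.
Then q = 8 - 7 = 1.
(p, q) = (7, 1)


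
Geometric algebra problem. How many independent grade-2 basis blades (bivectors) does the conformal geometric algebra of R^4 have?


The conformal model of R^4 uses Cl(5,1) with m = 4 + 2 = 6 generators.
Number of grade-2 blades = C(m, 2) = C(6, 2)
= 6*5/2 = 15


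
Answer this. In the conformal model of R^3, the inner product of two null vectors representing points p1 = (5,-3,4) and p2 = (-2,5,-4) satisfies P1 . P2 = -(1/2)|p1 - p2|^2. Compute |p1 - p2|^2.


p1 - p2 = (7, -8, 8)
|p1 - p2|^2 = 7^2 + (-8)^2 + 8^2
= 49 + 64 + 64
= 177


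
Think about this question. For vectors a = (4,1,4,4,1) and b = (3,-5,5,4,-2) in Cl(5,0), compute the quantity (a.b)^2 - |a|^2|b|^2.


a . b = 4*3 + 1*(-5) + 4*5 + 4*4 + 1*(-2)
= 12 + (-5) + 20 + 16 + (-2) = 41
|a|^2 = 4^2 + 1^2 + 4^2 + 4^2 + 1^2 = 50
|b|^2 = 3^2 + (-5)^2 + 5^2 + 4^2 + (-2)^2 = 79
(a.b)^2 = 41^2 = 1681
|a|^2 * |b|^2 = 50 * 79 = 3950
Result = 1681 - 3950 = -2269


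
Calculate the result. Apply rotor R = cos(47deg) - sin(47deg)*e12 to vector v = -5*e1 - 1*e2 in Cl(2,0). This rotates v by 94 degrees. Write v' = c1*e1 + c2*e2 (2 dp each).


Rotor R = cos(47deg) - sin(47deg)*e12
Rotation angle theta = 2 * 47 = 94 degrees
v' = R*v*~R rotates v by theta.
cos(94deg) = -0.0698, sin(94deg) = 0.9976
v'_1 = -5*cos(94deg) - (-1)*sin(94deg)
= -5*(-0.0698) - (-1)*0.9976
= 1.35
v'_2 = -5*sin(94deg) + (-1)*cos(94deg)
= -5*0.9976 + (-1)*(-0.0698)
= -4.92
v' = 1.35*e1 - 4.92*e2


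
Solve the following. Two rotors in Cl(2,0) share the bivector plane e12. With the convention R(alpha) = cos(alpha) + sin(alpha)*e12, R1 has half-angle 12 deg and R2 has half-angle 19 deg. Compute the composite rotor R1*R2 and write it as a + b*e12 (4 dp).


Same-plane rotors commute and their half-angles add:
R1*R2 = cos(a1 + a2) + sin(a1 + a2)*e12.
a1 + a2 = 12 + 19 = 31 deg
cos(31 deg) = 0.8572
sin(31 deg) = 0.5150
R1*R2 = 0.8572 + 0.5150*e12


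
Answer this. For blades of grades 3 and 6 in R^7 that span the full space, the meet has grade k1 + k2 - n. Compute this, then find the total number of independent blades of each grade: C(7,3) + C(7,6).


Meet grade = grade(A) + grade(B) - n
= 3 + 6 - 7 = 2
C(7,3) = 35
C(7,6) = 7
dim_A + dim_B = 35 + 7 = 42


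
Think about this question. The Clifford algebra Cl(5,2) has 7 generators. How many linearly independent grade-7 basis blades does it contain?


Number of grade-k basis blades in Cl(p,q) with n = p + q is C(n, k).
n = 5 + 2 = 7
C(7, 7) = 7! / (7! * 0!)
= 5040 / (5040 * 1)
= 1


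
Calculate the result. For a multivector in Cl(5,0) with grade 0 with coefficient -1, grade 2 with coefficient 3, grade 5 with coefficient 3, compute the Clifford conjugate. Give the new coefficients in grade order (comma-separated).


Clifford conjugate sign for grade k: (-1)^(k(k+1)/2)
Grade 0: (-1)^(0*1/2) = (-1)^0 = 1, coeff -1 -> -1
Grade 2: (-1)^(2*3/2) = (-1)^3 = -1, coeff 3 -> -3
Grade 5: (-1)^(5*6/2) = (-1)^15 = -1, coeff 3 -> -3
Conjugated coefficients: -1, -3, -3


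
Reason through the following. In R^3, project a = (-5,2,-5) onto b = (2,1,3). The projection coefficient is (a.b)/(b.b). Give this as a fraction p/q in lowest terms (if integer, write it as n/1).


Projection coefficient = (a . b) / (b . b)
a . b = (-5)*2 + 2*1 + (-5)*3
= -10 + 2 + (-15) = -23
b . b = 2^2 + 1^2 + 3^2
= 4 + 1 + 9 = 14
Coefficient = -23/14
In lowest terms: -23/14


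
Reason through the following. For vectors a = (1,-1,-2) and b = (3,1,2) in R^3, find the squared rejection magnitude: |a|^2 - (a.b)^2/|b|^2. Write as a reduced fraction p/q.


|a|^2 = 1^2 + (-1)^2 + (-2)^2 = 6
|b|^2 = 3^2 + 1^2 + 2^2 = 14
a . b = 1*3 + (-1)*1 + (-2)*2 = -2
(a.b)^2 = (-2)^2 = 4
|rej|^2 = 6 - 4/14
= (84 - 4)/14
= 80/14
In lowest terms: 40/7


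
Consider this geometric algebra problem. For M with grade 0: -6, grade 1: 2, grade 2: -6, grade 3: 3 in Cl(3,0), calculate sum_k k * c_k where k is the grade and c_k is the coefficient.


Grade-weighted sum = sum of grade_k * coefficient_k
0*(-6) = 0
1*2 = 2
2*(-6) = -12
3*3 = 9
Total = 0 + 2 + (-12) + 9 = -1


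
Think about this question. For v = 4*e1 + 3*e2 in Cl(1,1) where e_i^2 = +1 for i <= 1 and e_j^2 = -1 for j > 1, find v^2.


v^2 = sum of c_i^2 * e_i^2
Positive signature terms (e_i^2 = +1): 4^2 = 16
Negative signature terms (e_j^2 = -1): 3^2 = 9
v^2 = 16 - 9 = 7


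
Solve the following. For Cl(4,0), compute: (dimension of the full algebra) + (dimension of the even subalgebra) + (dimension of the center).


n = 4 + 0 = 4
Total dim = 2^4 = 16
Even subalgebra dim = 2^3 = 8
n is even, so center dim = 1
Sum = 16 + 8 + 1 = 25


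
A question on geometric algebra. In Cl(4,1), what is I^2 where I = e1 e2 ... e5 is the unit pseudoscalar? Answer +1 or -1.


The pseudoscalar I = e1...e_n (product of all n generators) of Cl(p,q) satisfies I^2 = (-1)^(q + n(n-1)/2).
p = 4, q = 1, n = p + q = 5
n(n-1)/2 = 5 * 4 / 2 = 10
Exponent = q + n(n-1)/2 = 1 + 10 = 11
I^2 = (-1)^11 = -1


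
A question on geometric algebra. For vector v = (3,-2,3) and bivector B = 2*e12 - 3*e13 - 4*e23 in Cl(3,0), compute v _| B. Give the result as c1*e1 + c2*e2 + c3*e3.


Left contraction v _| B = <vB>_1 (grade-1 part of the geometric product vB).
Using e1_|e12 = e2, e2_|e12 = -e1, e1_|e13 = e3, e3_|e13 = -e1, e2_|e23 = e3, e3_|e23 = -e2:
e1 coeff: -v2*b12 - v3*b13 = -(-2)*(2) - (3)*(-3) = 13
e2 coeff: v1*b12 - v3*b23 = (3)*(2) - (3)*(-4) = 18
e3 coeff: v1*b13 + v2*b23 = (3)*(-3) + (-2)*(-4) = -1
v _| B = 13*e1 + 18*e2 - 1*e3


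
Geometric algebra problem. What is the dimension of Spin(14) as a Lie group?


Spin(n) double-covers SO(n); both have Lie algebra so(n) of dimension n(n-1)/2.
n = 14
n(n-1) = 14 * 13 = 182
dim Spin(14) = 182/2 = 91


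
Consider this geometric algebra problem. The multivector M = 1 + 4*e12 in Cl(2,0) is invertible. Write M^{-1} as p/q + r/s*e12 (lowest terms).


M = 1 + 4*e12, where e12^2 = -1.
Since M commutes with its reverse ~M = a - b*e12, M * ~M = a^2 - b^2*e12^2 = a^2 + b^2.
So M^{-1} = ~M / (a^2 + b^2) = (a - b*e12)/(a^2 + b^2).
a^2 + b^2 = 1 + 16 = 17
Scalar part = 1/17 = 1/17
Bivector coeff = -4/17 = -4/17
M^{-1} = 1/17 - 4/17*e12


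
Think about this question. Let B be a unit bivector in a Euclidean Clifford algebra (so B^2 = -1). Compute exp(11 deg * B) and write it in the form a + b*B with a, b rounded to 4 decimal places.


For a unit bivector B with B^2 = -1, the exponential series gives
e^(theta*B) = cos(theta) + sin(theta)*B (the GA analogue of Euler's formula).
theta = 11 degrees = 0.191986 rad
cos(11 deg) = 0.9816
sin(11 deg) = 0.1908
exp(theta*B) = 0.9816 + 0.1908*B


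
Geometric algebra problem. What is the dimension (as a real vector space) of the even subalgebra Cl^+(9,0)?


Even subalgebra dimension = 2^(n-1)
n = 9 + 0 = 9
2^(9 - 1) = 2^8 = 256
Verification: sum of C(9,k) for even k = 1 + 36 + 126 + 84 + 9 = 256
Result = 256


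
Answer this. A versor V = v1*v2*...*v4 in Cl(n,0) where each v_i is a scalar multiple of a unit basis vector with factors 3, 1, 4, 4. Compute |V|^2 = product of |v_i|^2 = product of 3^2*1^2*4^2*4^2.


Each vector v_i has |v_i|^2 = s_i^2
Squared scales: 3^2 = 9, 1^2 = 1, 4^2 = 16, 4^2 = 16
|V|^2 = 9 * 1 * 16 * 16
= 2304


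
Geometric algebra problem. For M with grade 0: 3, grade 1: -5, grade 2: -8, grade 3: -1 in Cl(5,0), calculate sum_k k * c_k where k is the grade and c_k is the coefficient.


Grade-weighted sum = sum of grade_k * coefficient_k
0*3 = 0
1*(-5) = -5
2*(-8) = -16
3*(-1) = -3
Total = 0 + (-5) + (-16) + (-3) = -24


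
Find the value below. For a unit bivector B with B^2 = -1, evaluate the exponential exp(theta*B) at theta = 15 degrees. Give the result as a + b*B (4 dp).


For a unit bivector B with B^2 = -1, the exponential series gives
e^(theta*B) = cos(theta) + sin(theta)*B (the GA analogue of Euler's formula).
theta = 15 degrees = 0.261799 rad
cos(15 deg) = 0.9659
sin(15 deg) = 0.2588
exp(theta*B) = 0.9659 + 0.2588*B


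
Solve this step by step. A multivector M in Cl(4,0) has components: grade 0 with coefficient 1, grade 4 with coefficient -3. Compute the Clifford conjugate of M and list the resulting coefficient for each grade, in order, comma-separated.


Clifford conjugate sign for grade k: (-1)^(k(k+1)/2)
Grade 0: (-1)^(0*1/2) = (-1)^0 = 1, coeff 1 -> 1
Grade 4: (-1)^(4*5/2) = (-1)^10 = 1, coeff -3 -> -3
Conjugated coefficients: 1, -3


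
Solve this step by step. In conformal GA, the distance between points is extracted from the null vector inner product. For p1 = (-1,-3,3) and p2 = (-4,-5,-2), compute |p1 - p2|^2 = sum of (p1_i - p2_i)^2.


p1 - p2 = (3, 2, 5)
|p1 - p2|^2 = 3^2 + 2^2 + 5^2
= 9 + 4 + 25
= 38


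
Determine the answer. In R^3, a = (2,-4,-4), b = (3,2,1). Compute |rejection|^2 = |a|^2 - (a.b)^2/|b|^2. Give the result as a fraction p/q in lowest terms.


|a|^2 = 2^2 + (-4)^2 + (-4)^2 = 36
|b|^2 = 3^2 + 2^2 + 1^2 = 14
a . b = 2*3 + (-4)*2 + (-4)*1 = -6
(a.b)^2 = (-6)^2 = 36
|rej|^2 = 36 - 36/14
= (504 - 36)/14
= 468/14
In lowest terms: 234/7


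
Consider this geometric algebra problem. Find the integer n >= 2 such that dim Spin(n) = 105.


dim Spin(n) = dim so(n) = n(n-1)/2.
Solve n(n-1)/2 = 105, i.e. n^2 - n - 210 = 0.
Discriminant = 1 + 8*105 = 841
n = (1 + sqrt(841))/2 = (1 + 29)/2 = 15


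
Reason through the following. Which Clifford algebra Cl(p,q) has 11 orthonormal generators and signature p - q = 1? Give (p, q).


We need p + q = 11 and p - q = 1.
Adding: 2p = 11 + 1 = 12, so p = 6.
Then q = 11 - 6 = 5.
(p, q) = (6, 5)


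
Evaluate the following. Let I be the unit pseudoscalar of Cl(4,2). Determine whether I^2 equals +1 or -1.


The pseudoscalar I = e1...e_n (product of all n generators) of Cl(p,q) satisfies I^2 = (-1)^(q + n(n-1)/2).
p = 4, q = 2, n = p + q = 6
n(n-1)/2 = 6 * 5 / 2 = 15
Exponent = q + n(n-1)/2 = 2 + 15 = 17
I^2 = (-1)^17 = -1


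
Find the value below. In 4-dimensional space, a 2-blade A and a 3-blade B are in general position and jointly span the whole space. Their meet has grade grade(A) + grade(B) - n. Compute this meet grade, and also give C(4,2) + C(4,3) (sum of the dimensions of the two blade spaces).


Meet grade = grade(A) + grade(B) - n
= 2 + 3 - 4 = 1
C(4,2) = 6
C(4,3) = 4
dim_A + dim_B = 6 + 4 = 10


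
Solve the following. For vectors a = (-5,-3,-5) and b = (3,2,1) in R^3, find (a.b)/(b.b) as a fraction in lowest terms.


Projection coefficient = (a . b) / (b . b)
a . b = (-5)*3 + (-3)*2 + (-5)*1
= -15 + (-6) + (-5) = -26
b . b = 3^2 + 2^2 + 1^2
= 9 + 4 + 1 = 14
Coefficient = -26/14
In lowest terms: -13/7


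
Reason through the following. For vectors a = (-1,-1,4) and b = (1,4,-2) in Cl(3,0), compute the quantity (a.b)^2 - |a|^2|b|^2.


a . b = (-1)*1 + (-1)*4 + 4*(-2)
= -1 + (-4) + (-8) = -13
|a|^2 = (-1)^2 + (-1)^2 + 4^2 = 18
|b|^2 = 1^2 + 4^2 + (-2)^2 = 21
(a.b)^2 = (-13)^2 = 169
|a|^2 * |b|^2 = 18 * 21 = 378
Result = 169 - 378 = -209


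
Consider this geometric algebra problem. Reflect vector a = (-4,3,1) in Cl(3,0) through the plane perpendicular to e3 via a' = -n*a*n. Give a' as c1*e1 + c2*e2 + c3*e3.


Reflection formula: a' = -n*a*n, with n = e3 (unit vector, n^2 = 1).
For reflection through hyperplane perp to e3:
The component along e3 flips sign, others stay.
a = (-4, 3, 1)
a' = (-4, 3, -1)
a' = -4*e1 + 3*e2 - 1*e3


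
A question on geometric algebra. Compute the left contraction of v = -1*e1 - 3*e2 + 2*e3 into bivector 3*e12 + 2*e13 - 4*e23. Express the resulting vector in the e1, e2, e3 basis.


Left contraction v _| B = <vB>_1 (grade-1 part of the geometric product vB).
Using e1_|e12 = e2, e2_|e12 = -e1, e1_|e13 = e3, e3_|e13 = -e1, e2_|e23 = e3, e3_|e23 = -e2:
e1 coeff: -v2*b12 - v3*b13 = -(-3)*(3) - (2)*(2) = 5
e2 coeff: v1*b12 - v3*b23 = (-1)*(3) - (2)*(-4) = 5
e3 coeff: v1*b13 + v2*b23 = (-1)*(2) + (-3)*(-4) = 10
v _| B = 5*e1 + 5*e2 + 10*e3


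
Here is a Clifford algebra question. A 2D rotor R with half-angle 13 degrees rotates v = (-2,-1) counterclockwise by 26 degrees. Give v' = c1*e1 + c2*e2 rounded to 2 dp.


Rotor R = cos(13deg) - sin(13deg)*e12
Rotation angle theta = 2 * 13 = 26 degrees
v' = R*v*~R rotates v by theta.
cos(26deg) = 0.8988, sin(26deg) = 0.4384
v'_1 = -2*cos(26deg) - (-1)*sin(26deg)
= -2*0.8988 - (-1)*0.4384
= -1.36
v'_2 = -2*sin(26deg) + (-1)*cos(26deg)
= -2*0.4384 + (-1)*0.8988
= -1.78
v' = -1.36*e1 - 1.78*e2


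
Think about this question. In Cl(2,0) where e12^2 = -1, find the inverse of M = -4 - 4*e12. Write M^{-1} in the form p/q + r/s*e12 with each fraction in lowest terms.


M = -4 - 4*e12, where e12^2 = -1.
Since M commutes with its reverse ~M = a - b*e12, M * ~M = a^2 - b^2*e12^2 = a^2 + b^2.
So M^{-1} = ~M / (a^2 + b^2) = (a - b*e12)/(a^2 + b^2).
a^2 + b^2 = 16 + 16 = 32
Scalar part = -4/32 = -1/8
Bivector coeff = 4/32 = 1/8
M^{-1} = -1/8 + 1/8*e12


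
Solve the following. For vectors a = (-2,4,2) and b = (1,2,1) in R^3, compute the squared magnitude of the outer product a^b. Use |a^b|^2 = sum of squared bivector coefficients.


a wedge b = (a1*b2 - a2*b1)*e12 + (a1*b3 - a3*b1)*e13 + (a2*b3 - a3*b2)*e23
e12 coeff: (-2)*2 - 4*1 = -4 - 4 = -8
e13 coeff: (-2)*1 - 2*1 = -2 - 2 = -4
e23 coeff: 4*1 - 2*2 = 4 - 4 = 0
|a wedge b|^2 = (-8)^2 + (-4)^2 + 0^2
= 64 + 16 + 0
= 80


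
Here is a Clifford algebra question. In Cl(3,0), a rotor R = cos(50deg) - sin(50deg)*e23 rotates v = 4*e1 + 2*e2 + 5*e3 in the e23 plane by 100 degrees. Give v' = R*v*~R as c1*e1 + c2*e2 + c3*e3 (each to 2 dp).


Rotor R = cos(50deg) - sin(50deg)*e23
Rotation angle theta = 2 * 50 = 100 degrees in the e23 plane (e2 -> e3).
The component perpendicular to the plane (e1) is invariant: v'_1 = v1 = 4.00
cos(100deg) = -0.1736, sin(100deg) = 0.9848
v'_2 = v2*cos(theta) - v3*sin(theta) = 2*(-0.1736) - 5*0.9848 = -5.27
v'_3 = v2*sin(theta) + v3*cos(theta) = 2*0.9848 + 5*(-0.1736) = 1.10
v' = 4.00*e1 - 5.27*e2 + 1.10*e3


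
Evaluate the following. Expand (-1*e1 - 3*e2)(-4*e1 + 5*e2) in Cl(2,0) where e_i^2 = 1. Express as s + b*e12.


Expand: (-1*e1 - 3*e2)(-4*e1 + 5*e2)
= (-1)*(-4)*e1e1 + (-1)*5*e1e2 + (-3)*(-4)*e2e1 + (-3)*5*e2e2
Using e1^2 = e2^2 = 1, e2e1 = -e1e2:
Scalar part s = (-1)*(-4) + (-3)*5 = 4 + (-15) = -11
Bivector part b = (-1)*5 - (-3)*(-4) = -5 - 12 = -17
uv = -11 - 17*e12


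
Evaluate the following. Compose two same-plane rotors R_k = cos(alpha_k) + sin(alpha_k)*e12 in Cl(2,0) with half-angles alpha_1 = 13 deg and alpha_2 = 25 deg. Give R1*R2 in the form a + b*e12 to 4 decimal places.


Same-plane rotors commute and their half-angles add:
R1*R2 = cos(a1 + a2) + sin(a1 + a2)*e12.
a1 + a2 = 13 + 25 = 38 deg
cos(38 deg) = 0.7880
sin(38 deg) = 0.6157
R1*R2 = 0.7880 + 0.6157*e12


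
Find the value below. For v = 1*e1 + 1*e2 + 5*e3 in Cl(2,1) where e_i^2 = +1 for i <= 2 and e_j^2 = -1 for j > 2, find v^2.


v^2 = sum of c_i^2 * e_i^2
Positive signature terms (e_i^2 = +1): 1^2 + 1^2 = 2
Negative signature terms (e_j^2 = -1): 5^2 = 25
v^2 = 2 - 25 = -23


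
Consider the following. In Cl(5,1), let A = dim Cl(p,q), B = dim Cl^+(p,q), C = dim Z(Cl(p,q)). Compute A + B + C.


n = 5 + 1 = 6
Total dim = 2^6 = 64
Even subalgebra dim = 2^5 = 32
n is even, so center dim = 1
Sum = 64 + 32 + 1 = 97


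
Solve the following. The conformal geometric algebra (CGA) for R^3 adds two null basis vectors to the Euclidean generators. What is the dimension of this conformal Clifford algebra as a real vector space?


The conformal model of R^3 uses Cl(4,1): the 3 Euclidean generators plus two extra orthogonal generators e+ (e+^2 = +1) and e- (e-^2 = -1), from which the null vectors e0, einf are built.
Number of generators m = 3 + 2 = 5.
dim Cl(p,q) = 2^m = 2^5 = 32


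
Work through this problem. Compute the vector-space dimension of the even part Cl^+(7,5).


Even subalgebra dimension = 2^(n-1)
n = 7 + 5 = 12
2^(12 - 1) = 2^11 = 2048
Verification: sum of C(12,k) for even k = 1 + 66 + 495 + 924 + 495 + 66 + 1 = 2048
Result = 2048


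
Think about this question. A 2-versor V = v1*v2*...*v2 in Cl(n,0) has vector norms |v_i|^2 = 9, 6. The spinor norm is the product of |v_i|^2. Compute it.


Spinor norm N(V) = |v1|^2 * |v2|^2 * ... * |v2|^2
= 9 * 6
Running product: 9, 54
N(V) = 54


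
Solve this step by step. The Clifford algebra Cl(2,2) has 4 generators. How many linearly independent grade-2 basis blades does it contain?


Number of grade-k basis blades in Cl(p,q) with n = p + q is C(n, k).
n = 2 + 2 = 4
C(4, 2) = 4! / (2! * 2!)
= 24 / (2 * 2)
= 6


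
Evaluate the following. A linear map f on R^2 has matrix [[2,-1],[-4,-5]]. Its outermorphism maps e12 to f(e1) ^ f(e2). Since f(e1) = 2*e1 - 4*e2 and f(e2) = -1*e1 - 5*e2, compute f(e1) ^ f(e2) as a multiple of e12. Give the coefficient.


The outermorphism of a linear map f sends e1^e2 to f(e1)^f(e2).
f(e1) = 2*e1 - 4*e2
f(e2) = -1*e1 - 5*e2
f(e1) ^ f(e2) = (2*e1 - 4*e2) ^ (-1*e1 - 5*e2)
= 2*(-5)*e12 + (-4)*(-1)*e21
= (-10 - 4)*e12
= -14*e12
Coefficient = -14


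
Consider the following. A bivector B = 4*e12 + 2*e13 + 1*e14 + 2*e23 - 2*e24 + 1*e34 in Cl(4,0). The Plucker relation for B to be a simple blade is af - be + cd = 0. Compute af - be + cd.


Plucker relation: af - be + cd
a*f = 4*1 = 4
b*e = 2*(-2) = -4
c*d = 1*2 = 2
af - be + cd = 4 - (-4) + 2
= 10


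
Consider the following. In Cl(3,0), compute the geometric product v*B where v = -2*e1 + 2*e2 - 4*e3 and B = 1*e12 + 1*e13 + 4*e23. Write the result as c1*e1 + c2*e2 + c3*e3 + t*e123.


vB has grade-1 (vector) and grade-3 (trivector) parts: vB = (v _| B) + (v ^ B).
Vector part <vB>_1:
  e1: -v2*b12 - v3*b13 = -(2)*(1) - (-4)*(1) = 2
  e2: v1*b12 - v3*b23 = (-2)*(1) - (-4)*(4) = 14
  e3: v1*b13 + v2*b23 = (-2)*(1) + (2)*(4) = 6
Trivector part <vB>_3:
  e123: v1*b23 - v2*b13 + v3*b12 = (-2)*(4) - (2)*(1) + (-4)*(1) = -14
vB = 2*e1 + 14*e2 + 6*e3 - 14*e123


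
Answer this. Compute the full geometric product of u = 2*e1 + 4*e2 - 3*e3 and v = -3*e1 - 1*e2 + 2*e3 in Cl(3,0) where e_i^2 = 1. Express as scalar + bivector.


In Cl(3,0): e_i^2 = 1, e_ie_j = -e_je_i for i != j.
Scalar part = u . v = 2*(-3) + 4*(-1) + (-3)*2
= -6 + (-4) + (-6) = -16
e12 coeff = 2*(-1) - 4*(-3) = -2 - (-12) = 10
e13 coeff = 2*2 - (-3)*(-3) = 4 - 9 = -5
e23 coeff = 4*2 - (-3)*(-1) = 8 - 3 = 5
uv = -16 + 10*e12 - 5*e13 + 5*e23


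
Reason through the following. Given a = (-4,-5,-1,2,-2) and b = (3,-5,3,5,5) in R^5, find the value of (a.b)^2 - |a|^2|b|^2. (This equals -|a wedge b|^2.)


a . b = (-4)*3 + (-5)*(-5) + (-1)*3 + 2*5 + (-2)*5
= -12 + 25 + (-3) + 10 + (-10) = 10
|a|^2 = (-4)^2 + (-5)^2 + (-1)^2 + 2^2 + (-2)^2 = 50
|b|^2 = 3^2 + (-5)^2 + 3^2 + 5^2 + 5^2 = 93
(a.b)^2 = 10^2 = 100
|a|^2 * |b|^2 = 50 * 93 = 4650
Result = 100 - 4650 = -4550


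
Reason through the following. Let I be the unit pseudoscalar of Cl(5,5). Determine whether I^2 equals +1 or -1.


The pseudoscalar I = e1...e_n (product of all n generators) of Cl(p,q) satisfies I^2 = (-1)^(q + n(n-1)/2).
p = 5, q = 5, n = p + q = 10
n(n-1)/2 = 10 * 9 / 2 = 45
Exponent = q + n(n-1)/2 = 5 + 45 = 50
I^2 = (-1)^50 = +1


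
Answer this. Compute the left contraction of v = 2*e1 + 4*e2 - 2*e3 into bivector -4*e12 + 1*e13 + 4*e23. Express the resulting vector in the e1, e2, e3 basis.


Left contraction v _| B = <vB>_1 (grade-1 part of the geometric product vB).
Using e1_|e12 = e2, e2_|e12 = -e1, e1_|e13 = e3, e3_|e13 = -e1, e2_|e23 = e3, e3_|e23 = -e2:
e1 coeff: -v2*b12 - v3*b13 = -(4)*(-4) - (-2)*(1) = 18
e2 coeff: v1*b12 - v3*b23 = (2)*(-4) - (-2)*(4) = 0
e3 coeff: v1*b13 + v2*b23 = (2)*(1) + (4)*(4) = 18
v _| B = 18*e1 + 0*e2 + 18*e3


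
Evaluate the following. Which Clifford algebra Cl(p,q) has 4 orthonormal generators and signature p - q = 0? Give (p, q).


We need p + q = 4 and p - q = 0.
Adding: 2p = 4 + 0 = 4, so p = 2.
Then q = 4 - 2 = 2.
(p, q) = (2, 2)


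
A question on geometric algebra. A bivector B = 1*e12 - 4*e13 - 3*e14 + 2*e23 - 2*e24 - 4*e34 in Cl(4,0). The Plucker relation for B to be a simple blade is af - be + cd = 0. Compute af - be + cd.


Plucker relation: af - be + cd
a*f = 1*(-4) = -4
b*e = (-4)*(-2) = 8
c*d = (-3)*2 = -6
af - be + cd = -4 - 8 + (-6)
= -18


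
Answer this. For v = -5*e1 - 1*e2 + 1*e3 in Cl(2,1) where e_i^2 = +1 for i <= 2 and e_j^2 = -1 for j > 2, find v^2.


v^2 = sum of c_i^2 * e_i^2
Positive signature terms (e_i^2 = +1): (-5)^2 + (-1)^2 = 26
Negative signature terms (e_j^2 = -1): 1^2 = 1
v^2 = 26 - 1 = 25


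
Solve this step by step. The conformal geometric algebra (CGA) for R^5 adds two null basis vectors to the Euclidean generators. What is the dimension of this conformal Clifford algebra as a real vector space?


The conformal model of R^5 uses Cl(6,1): the 5 Euclidean generators plus two extra orthogonal generators e+ (e+^2 = +1) and e- (e-^2 = -1), from which the null vectors e0, einf are built.
Number of generators m = 5 + 2 = 7.
dim Cl(p,q) = 2^m = 2^7 = 128


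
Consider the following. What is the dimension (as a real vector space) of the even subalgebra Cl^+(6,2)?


Even subalgebra dimension = 2^(n-1)
n = 6 + 2 = 8
2^(8 - 1) = 2^7 = 128
Verification: sum of C(8,k) for even k = 1 + 28 + 70 + 28 + 1 = 128
Result = 128


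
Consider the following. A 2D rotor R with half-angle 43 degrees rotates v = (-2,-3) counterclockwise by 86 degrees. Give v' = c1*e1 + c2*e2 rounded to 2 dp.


Rotor R = cos(43deg) - sin(43deg)*e12
Rotation angle theta = 2 * 43 = 86 degrees
v' = R*v*~R rotates v by theta.
cos(86deg) = 0.0698, sin(86deg) = 0.9976
v'_1 = -2*cos(86deg) - (-3)*sin(86deg)
= -2*0.0698 - (-3)*0.9976
= 2.85
v'_2 = -2*sin(86deg) + (-3)*cos(86deg)
= -2*0.9976 + (-3)*0.0698
= -2.20
v' = 2.85*e1 - 2.20*e2


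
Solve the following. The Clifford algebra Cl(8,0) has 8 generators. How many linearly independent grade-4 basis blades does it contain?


Number of grade-k basis blades in Cl(p,q) with n = p + q is C(n, k).
n = 8 + 0 = 8
C(8, 4) = 8! / (4! * 4!)
= 40320 / (24 * 24)
= 70


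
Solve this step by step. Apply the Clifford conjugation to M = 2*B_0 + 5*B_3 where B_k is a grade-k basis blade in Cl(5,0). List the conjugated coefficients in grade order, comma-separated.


Clifford conjugate sign for grade k: (-1)^(k(k+1)/2)
Grade 0: (-1)^(0*1/2) = (-1)^0 = 1, coeff 2 -> 2
Grade 3: (-1)^(3*4/2) = (-1)^6 = 1, coeff 5 -> 5
Conjugated coefficients: 2, 5


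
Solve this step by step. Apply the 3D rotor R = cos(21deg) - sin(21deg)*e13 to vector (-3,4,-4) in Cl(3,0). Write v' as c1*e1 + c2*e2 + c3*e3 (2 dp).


Rotor R = cos(21deg) - sin(21deg)*e13
Rotation angle theta = 2 * 21 = 42 degrees in the e13 plane (e1 -> e3).
The component perpendicular to the plane (e2) is invariant: v'_2 = v2 = 4.00
cos(42deg) = 0.7431, sin(42deg) = 0.6691
v'_1 = v1*cos(theta) - v3*sin(theta) = -3*0.7431 - (-4)*0.6691 = 0.45
v'_3 = v1*sin(theta) + v3*cos(theta) = -3*0.6691 + (-4)*0.7431 = -4.98
v' = 0.45*e1 + 4.00*e2 - 4.98*e3


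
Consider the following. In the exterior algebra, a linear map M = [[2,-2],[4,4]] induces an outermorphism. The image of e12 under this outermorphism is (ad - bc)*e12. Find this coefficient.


The outermorphism of a linear map f sends e1^e2 to f(e1)^f(e2).
f(e1) = 2*e1 + 4*e2
f(e2) = -2*e1 + 4*e2
f(e1) ^ f(e2) = (2*e1 + 4*e2) ^ (-2*e1 + 4*e2)
= 2*4*e12 + 4*(-2)*e21
= (8 - (-8))*e12
= 16*e12
Coefficient = 16


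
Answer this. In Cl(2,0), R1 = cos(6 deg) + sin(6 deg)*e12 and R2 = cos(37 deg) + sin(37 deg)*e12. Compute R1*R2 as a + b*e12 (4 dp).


Same-plane rotors commute and their half-angles add:
R1*R2 = cos(a1 + a2) + sin(a1 + a2)*e12.
a1 + a2 = 6 + 37 = 43 deg
cos(43 deg) = 0.7314
sin(43 deg) = 0.6820
R1*R2 = 0.7314 + 0.6820*e12


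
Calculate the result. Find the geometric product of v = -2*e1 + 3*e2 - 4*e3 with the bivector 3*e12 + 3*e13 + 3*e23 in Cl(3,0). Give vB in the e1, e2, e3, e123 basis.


vB has grade-1 (vector) and grade-3 (trivector) parts: vB = (v _| B) + (v ^ B).
Vector part <vB>_1:
  e1: -v2*b12 - v3*b13 = -(3)*(3) - (-4)*(3) = 3
  e2: v1*b12 - v3*b23 = (-2)*(3) - (-4)*(3) = 6
  e3: v1*b13 + v2*b23 = (-2)*(3) + (3)*(3) = 3
Trivector part <vB>_3:
  e123: v1*b23 - v2*b13 + v3*b12 = (-2)*(3) - (3)*(3) + (-4)*(3) = -27
vB = 3*e1 + 6*e2 + 3*e3 - 27*e123


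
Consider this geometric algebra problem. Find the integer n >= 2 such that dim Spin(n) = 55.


dim Spin(n) = dim so(n) = n(n-1)/2.
Solve n(n-1)/2 = 55, i.e. n^2 - n - 110 = 0.
Discriminant = 1 + 8*55 = 441
n = (1 + sqrt(441))/2 = (1 + 21)/2 = 11


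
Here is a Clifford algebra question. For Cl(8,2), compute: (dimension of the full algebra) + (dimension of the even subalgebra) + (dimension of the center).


n = 8 + 2 = 10
Total dim = 2^10 = 1024
Even subalgebra dim = 2^9 = 512
n is even, so center dim = 1
Sum = 1024 + 512 + 1 = 1537


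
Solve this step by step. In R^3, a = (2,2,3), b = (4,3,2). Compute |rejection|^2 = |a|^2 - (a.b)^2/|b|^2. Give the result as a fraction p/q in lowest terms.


|a|^2 = 2^2 + 2^2 + 3^2 = 17
|b|^2 = 4^2 + 3^2 + 2^2 = 29
a . b = 2*4 + 2*3 + 3*2 = 20
(a.b)^2 = 20^2 = 400
|rej|^2 = 17 - 400/29
= (493 - 400)/29
= 93/29
In lowest terms: 93/29


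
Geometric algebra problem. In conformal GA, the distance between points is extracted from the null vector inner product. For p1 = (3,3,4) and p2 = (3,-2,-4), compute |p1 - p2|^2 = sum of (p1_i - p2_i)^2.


p1 - p2 = (0, 5, 8)
|p1 - p2|^2 = 0^2 + 5^2 + 8^2
= 0 + 25 + 64
= 89


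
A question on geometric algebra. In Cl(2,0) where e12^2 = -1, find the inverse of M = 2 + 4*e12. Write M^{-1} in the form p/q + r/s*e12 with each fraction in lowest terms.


M = 2 + 4*e12, where e12^2 = -1.
Since M commutes with its reverse ~M = a - b*e12, M * ~M = a^2 - b^2*e12^2 = a^2 + b^2.
So M^{-1} = ~M / (a^2 + b^2) = (a - b*e12)/(a^2 + b^2).
a^2 + b^2 = 4 + 16 = 20
Scalar part = 2/20 = 1/10
Bivector coeff = -4/20 = -1/5
M^{-1} = 1/10 - 1/5*e12


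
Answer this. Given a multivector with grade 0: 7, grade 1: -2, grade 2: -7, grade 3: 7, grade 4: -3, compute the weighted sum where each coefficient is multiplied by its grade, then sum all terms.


Grade-weighted sum = sum of grade_k * coefficient_k
0*7 = 0
1*(-2) = -2
2*(-7) = -14
3*7 = 21
4*(-3) = -12
Total = 0 + (-2) + (-14) + 21 + (-12) = -7


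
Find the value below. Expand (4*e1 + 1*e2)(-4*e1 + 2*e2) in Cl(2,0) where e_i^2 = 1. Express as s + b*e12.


Expand: (4*e1 + 1*e2)(-4*e1 + 2*e2)
= 4*(-4)*e1e1 + 4*2*e1e2 + 1*(-4)*e2e1 + 1*2*e2e2
Using e1^2 = e2^2 = 1, e2e1 = -e1e2:
Scalar part s = 4*(-4) + 1*2 = -16 + 2 = -14
Bivector part b = 4*2 - 1*(-4) = 8 - (-4) = 12
uv = -14 + 12*e12


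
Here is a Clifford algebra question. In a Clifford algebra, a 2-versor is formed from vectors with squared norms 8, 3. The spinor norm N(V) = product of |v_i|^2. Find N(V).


Spinor norm N(V) = |v1|^2 * |v2|^2 * ... * |v2|^2
= 8 * 3
Running product: 8, 24
N(V) = 24


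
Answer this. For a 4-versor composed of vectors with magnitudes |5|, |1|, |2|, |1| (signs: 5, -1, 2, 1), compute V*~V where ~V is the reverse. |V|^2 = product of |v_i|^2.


Each vector v_i has |v_i|^2 = s_i^2
Squared scales: 5^2 = 25, (-1)^2 = 1, 2^2 = 4, 1^2 = 1
|V|^2 = 25 * 1 * 4 * 1
= 100


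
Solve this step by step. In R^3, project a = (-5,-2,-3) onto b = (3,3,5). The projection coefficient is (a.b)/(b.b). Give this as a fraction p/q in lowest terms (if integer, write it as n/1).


Projection coefficient = (a . b) / (b . b)
a . b = (-5)*3 + (-2)*3 + (-3)*5
= -15 + (-6) + (-15) = -36
b . b = 3^2 + 3^2 + 5^2
= 9 + 9 + 25 = 43
Coefficient = -36/43
In lowest terms: -36/43


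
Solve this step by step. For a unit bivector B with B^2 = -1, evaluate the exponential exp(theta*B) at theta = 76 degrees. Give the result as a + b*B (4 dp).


For a unit bivector B with B^2 = -1, the exponential series gives
e^(theta*B) = cos(theta) + sin(theta)*B (the GA analogue of Euler's formula).
theta = 76 degrees = 1.32645 rad
cos(76 deg) = 0.2419
sin(76 deg) = 0.9703
exp(theta*B) = 0.2419 + 0.9703*B


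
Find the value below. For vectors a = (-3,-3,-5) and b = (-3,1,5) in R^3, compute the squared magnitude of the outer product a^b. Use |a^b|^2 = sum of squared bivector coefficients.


a wedge b = (a1*b2 - a2*b1)*e12 + (a1*b3 - a3*b1)*e13 + (a2*b3 - a3*b2)*e23
e12 coeff: (-3)*1 - (-3)*(-3) = -3 - 9 = -12
e13 coeff: (-3)*5 - (-5)*(-3) = -15 - 15 = -30
e23 coeff: (-3)*5 - (-5)*1 = -15 - (-5) = -10
|a wedge b|^2 = (-12)^2 + (-30)^2 + (-10)^2
= 144 + 900 + 100
= 1144


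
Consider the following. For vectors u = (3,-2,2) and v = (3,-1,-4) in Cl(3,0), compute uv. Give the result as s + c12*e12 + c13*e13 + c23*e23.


In Cl(3,0): e_i^2 = 1, e_ie_j = -e_je_i for i != j.
Scalar part = u . v = 3*3 + (-2)*(-1) + 2*(-4)
= 9 + 2 + (-8) = 3
e12 coeff = 3*(-1) - (-2)*3 = -3 - (-6) = 3
e13 coeff = 3*(-4) - 2*3 = -12 - 6 = -18
e23 coeff = (-2)*(-4) - 2*(-1) = 8 - (-2) = 10
uv = 3 + 3*e12 - 18*e13 + 10*e23


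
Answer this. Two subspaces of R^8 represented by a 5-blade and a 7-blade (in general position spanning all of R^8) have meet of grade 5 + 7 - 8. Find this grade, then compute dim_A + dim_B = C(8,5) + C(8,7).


Meet grade = grade(A) + grade(B) - n
= 5 + 7 - 8 = 4
C(8,5) = 56
C(8,7) = 8
dim_A + dim_B = 56 + 8 = 64


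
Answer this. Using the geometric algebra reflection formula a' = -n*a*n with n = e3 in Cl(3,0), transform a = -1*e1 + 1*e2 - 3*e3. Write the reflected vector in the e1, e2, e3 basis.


Reflection formula: a' = -n*a*n, with n = e3 (unit vector, n^2 = 1).
For reflection through hyperplane perp to e3:
The component along e3 flips sign, others stay.
a = (-1, 1, -3)
a' = (-1, 1, 3)
a' = -1*e1 + 1*e2 + 3*e3


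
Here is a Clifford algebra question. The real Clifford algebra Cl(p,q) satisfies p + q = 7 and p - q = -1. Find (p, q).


We need p + q = 7 and p - q = -1.
Adding: 2p = 7 + (-1) = 6, so p = 3.
Then q = 7 - 3 = 4.
(p, q) = (3, 4)


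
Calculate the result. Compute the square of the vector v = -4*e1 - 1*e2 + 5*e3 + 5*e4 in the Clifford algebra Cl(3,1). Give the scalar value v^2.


v^2 = sum of c_i^2 * e_i^2
Positive signature terms (e_i^2 = +1): (-4)^2 + (-1)^2 + 5^2 = 42
Negative signature terms (e_j^2 = -1): 5^2 = 25
v^2 = 42 - 25 = 17


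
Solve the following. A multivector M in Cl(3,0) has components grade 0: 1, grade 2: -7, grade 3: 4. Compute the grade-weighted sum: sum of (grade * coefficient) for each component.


Grade-weighted sum = sum of grade_k * coefficient_k
0*1 = 0
2*(-7) = -14
3*4 = 12
Total = 0 + (-14) + 12 = -2


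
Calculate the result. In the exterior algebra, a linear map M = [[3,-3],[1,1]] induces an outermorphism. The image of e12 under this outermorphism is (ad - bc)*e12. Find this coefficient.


The outermorphism of a linear map f sends e1^e2 to f(e1)^f(e2).
f(e1) = 3*e1 + 1*e2
f(e2) = -3*e1 + 1*e2
f(e1) ^ f(e2) = (3*e1 + 1*e2) ^ (-3*e1 + 1*e2)
= 3*1*e12 + 1*(-3)*e21
= (3 - (-3))*e12
= 6*e12
Coefficient = 6


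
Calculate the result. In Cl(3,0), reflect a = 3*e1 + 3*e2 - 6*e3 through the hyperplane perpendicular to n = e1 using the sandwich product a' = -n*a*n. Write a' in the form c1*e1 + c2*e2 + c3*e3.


Reflection formula: a' = -n*a*n, with n = e1 (unit vector, n^2 = 1).
For reflection through hyperplane perp to e1:
The component along e1 flips sign, others stay.
a = (3, 3, -6)
a' = (-3, 3, -6)
a' = -3*e1 + 3*e2 - 6*e3


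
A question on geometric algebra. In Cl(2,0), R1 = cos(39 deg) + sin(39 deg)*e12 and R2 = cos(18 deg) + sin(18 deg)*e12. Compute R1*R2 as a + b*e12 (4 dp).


Same-plane rotors commute and their half-angles add:
R1*R2 = cos(a1 + a2) + sin(a1 + a2)*e12.
a1 + a2 = 39 + 18 = 57 deg
cos(57 deg) = 0.5446
sin(57 deg) = 0.8387
R1*R2 = 0.5446 + 0.8387*e12


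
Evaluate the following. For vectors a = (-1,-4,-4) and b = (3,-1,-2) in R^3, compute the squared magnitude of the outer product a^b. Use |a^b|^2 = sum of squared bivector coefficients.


a wedge b = (a1*b2 - a2*b1)*e12 + (a1*b3 - a3*b1)*e13 + (a2*b3 - a3*b2)*e23
e12 coeff: (-1)*(-1) - (-4)*3 = 1 - (-12) = 13
e13 coeff: (-1)*(-2) - (-4)*3 = 2 - (-12) = 14
e23 coeff: (-4)*(-2) - (-4)*(-1) = 8 - 4 = 4
|a wedge b|^2 = 13^2 + 14^2 + 4^2
= 169 + 196 + 16
= 381


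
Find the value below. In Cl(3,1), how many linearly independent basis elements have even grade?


Even subalgebra dimension = 2^(n-1)
n = 3 + 1 = 4
2^(4 - 1) = 2^3 = 8
Verification: sum of C(4,k) for even k = 1 + 6 + 1 = 8
Result = 8


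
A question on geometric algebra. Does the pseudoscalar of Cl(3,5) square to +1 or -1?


The pseudoscalar I = e1...e_n (product of all n generators) of Cl(p,q) satisfies I^2 = (-1)^(q + n(n-1)/2).
p = 3, q = 5, n = p + q = 8
n(n-1)/2 = 8 * 7 / 2 = 28
Exponent = q + n(n-1)/2 = 5 + 28 = 33
I^2 = (-1)^33 = -1


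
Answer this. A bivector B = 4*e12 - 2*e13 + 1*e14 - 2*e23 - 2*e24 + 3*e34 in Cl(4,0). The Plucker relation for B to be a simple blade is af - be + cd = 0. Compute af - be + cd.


Plucker relation: af - be + cd
a*f = 4*3 = 12
b*e = (-2)*(-2) = 4
c*d = 1*(-2) = -2
af - be + cd = 12 - 4 + (-2)
= 6


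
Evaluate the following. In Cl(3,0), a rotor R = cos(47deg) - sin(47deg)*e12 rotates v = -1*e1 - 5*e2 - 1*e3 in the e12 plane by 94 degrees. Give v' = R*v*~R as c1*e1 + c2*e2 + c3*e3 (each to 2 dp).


Rotor R = cos(47deg) - sin(47deg)*e12
Rotation angle theta = 2 * 47 = 94 degrees in the e12 plane (e1 -> e2).
The component perpendicular to the plane (e3) is invariant: v'_3 = v3 = -1.00
cos(94deg) = -0.0698, sin(94deg) = 0.9976
v'_1 = v1*cos(theta) - v2*sin(theta) = -1*(-0.0698) - (-5)*0.9976 = 5.06
v'_2 = v1*sin(theta) + v2*cos(theta) = -1*0.9976 + (-5)*(-0.0698) = -0.65
v' = 5.06*e1 - 0.65*e2 - 1.00*e3


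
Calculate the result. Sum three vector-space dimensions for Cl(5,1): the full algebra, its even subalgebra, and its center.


n = 5 + 1 = 6
Total dim = 2^6 = 64
Even subalgebra dim = 2^5 = 32
n is even, so center dim = 1
Sum = 64 + 32 + 1 = 97


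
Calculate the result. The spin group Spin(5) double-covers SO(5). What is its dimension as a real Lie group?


Spin(n) double-covers SO(n); both have Lie algebra so(n) of dimension n(n-1)/2.
n = 5
n(n-1) = 5 * 4 = 20
dim Spin(5) = 20/2 = 10


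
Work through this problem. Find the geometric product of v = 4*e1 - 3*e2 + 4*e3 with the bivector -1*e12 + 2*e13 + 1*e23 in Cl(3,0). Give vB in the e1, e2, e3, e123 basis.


vB has grade-1 (vector) and grade-3 (trivector) parts: vB = (v _| B) + (v ^ B).
Vector part <vB>_1:
  e1: -v2*b12 - v3*b13 = -(-3)*(-1) - (4)*(2) = -11
  e2: v1*b12 - v3*b23 = (4)*(-1) - (4)*(1) = -8
  e3: v1*b13 + v2*b23 = (4)*(2) + (-3)*(1) = 5
Trivector part <vB>_3:
  e123: v1*b23 - v2*b13 + v3*b12 = (4)*(1) - (-3)*(2) + (4)*(-1) = 6
vB = -11*e1 - 8*e2 + 5*e3 + 6*e123


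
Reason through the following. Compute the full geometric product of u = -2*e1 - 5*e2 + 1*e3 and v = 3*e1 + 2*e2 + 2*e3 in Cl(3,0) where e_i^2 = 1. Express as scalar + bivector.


In Cl(3,0): e_i^2 = 1, e_ie_j = -e_je_i for i != j.
Scalar part = u . v = (-2)*3 + (-5)*2 + 1*2
= -6 + (-10) + 2 = -14
e12 coeff = (-2)*2 - (-5)*3 = -4 - (-15) = 11
e13 coeff = (-2)*2 - 1*3 = -4 - 3 = -7
e23 coeff = (-5)*2 - 1*2 = -10 - 2 = -12
uv = -14 + 11*e12 - 7*e13 - 12*e23


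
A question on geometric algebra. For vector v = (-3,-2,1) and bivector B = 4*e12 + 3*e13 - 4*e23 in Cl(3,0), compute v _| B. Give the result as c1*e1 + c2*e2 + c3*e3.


Left contraction v _| B = <vB>_1 (grade-1 part of the geometric product vB).
Using e1_|e12 = e2, e2_|e12 = -e1, e1_|e13 = e3, e3_|e13 = -e1, e2_|e23 = e3, e3_|e23 = -e2:
e1 coeff: -v2*b12 - v3*b13 = -(-2)*(4) - (1)*(3) = 5
e2 coeff: v1*b12 - v3*b23 = (-3)*(4) - (1)*(-4) = -8
e3 coeff: v1*b13 + v2*b23 = (-3)*(3) + (-2)*(-4) = -1
v _| B = 5*e1 - 8*e2 - 1*e3


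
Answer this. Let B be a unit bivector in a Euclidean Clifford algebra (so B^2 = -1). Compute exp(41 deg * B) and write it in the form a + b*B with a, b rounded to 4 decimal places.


For a unit bivector B with B^2 = -1, the exponential series gives
e^(theta*B) = cos(theta) + sin(theta)*B (the GA analogue of Euler's formula).
theta = 41 degrees = 0.715585 rad
cos(41 deg) = 0.7547
sin(41 deg) = 0.6561
exp(theta*B) = 0.7547 + 0.6561*B


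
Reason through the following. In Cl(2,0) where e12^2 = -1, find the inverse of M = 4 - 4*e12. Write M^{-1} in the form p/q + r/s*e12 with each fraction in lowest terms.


M = 4 - 4*e12, where e12^2 = -1.
Since M commutes with its reverse ~M = a - b*e12, M * ~M = a^2 - b^2*e12^2 = a^2 + b^2.
So M^{-1} = ~M / (a^2 + b^2) = (a - b*e12)/(a^2 + b^2).
a^2 + b^2 = 16 + 16 = 32
Scalar part = 4/32 = 1/8
Bivector coeff = 4/32 = 1/8
M^{-1} = 1/8 + 1/8*e12
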